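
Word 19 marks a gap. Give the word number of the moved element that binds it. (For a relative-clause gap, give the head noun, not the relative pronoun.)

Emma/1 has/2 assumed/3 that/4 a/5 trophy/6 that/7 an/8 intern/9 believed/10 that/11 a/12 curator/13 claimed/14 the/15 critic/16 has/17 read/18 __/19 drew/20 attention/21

The gap at 19 is the object of "read", inside a relative clause.
The relative pronoun is "that" (word 7); it is bound by the head noun immediately before it.
Its filler is the head noun "trophy", at word 6.

6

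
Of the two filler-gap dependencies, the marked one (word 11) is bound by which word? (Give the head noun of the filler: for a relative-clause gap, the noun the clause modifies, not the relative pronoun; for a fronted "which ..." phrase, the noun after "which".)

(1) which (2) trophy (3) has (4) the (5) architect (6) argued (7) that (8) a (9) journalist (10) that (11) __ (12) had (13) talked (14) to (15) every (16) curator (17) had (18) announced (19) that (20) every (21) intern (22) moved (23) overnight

9

The marked gap is inside the relative clause, the subject of "talked".
Its filler is the head noun "journalist" (via "that"), at word 9.
(The other dependency links word 2 to a gap after word 22.)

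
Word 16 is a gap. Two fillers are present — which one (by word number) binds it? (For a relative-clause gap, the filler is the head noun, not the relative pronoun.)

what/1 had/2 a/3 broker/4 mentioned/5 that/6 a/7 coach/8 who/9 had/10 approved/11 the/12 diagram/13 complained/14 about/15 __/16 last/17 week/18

1

The marked gap is the object of the preposition "about" of "complained".
Its filler is the fronted wh-phrase "what", at word 1.
(The other dependency links word 8 to a gap after word 9.)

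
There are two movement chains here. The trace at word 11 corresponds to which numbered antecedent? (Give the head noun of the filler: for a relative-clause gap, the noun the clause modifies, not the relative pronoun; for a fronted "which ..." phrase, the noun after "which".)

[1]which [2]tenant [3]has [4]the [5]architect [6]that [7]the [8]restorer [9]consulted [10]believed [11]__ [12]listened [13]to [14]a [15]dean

2

The marked gap is the subject of "listened".
Its filler is the fronted wh-phrase "which tenant", at word 2.
(The other dependency links word 5 to a gap after word 9.)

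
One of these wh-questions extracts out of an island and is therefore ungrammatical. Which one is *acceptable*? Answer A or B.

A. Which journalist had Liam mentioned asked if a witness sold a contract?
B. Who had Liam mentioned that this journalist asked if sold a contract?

A

In B, the wh-phrase is extracted from inside a wh-island (introduced by "if"), which blocks movement.
In A, the extraction path crosses only that-complement boundaries, which are transparent.
So A is grammatical.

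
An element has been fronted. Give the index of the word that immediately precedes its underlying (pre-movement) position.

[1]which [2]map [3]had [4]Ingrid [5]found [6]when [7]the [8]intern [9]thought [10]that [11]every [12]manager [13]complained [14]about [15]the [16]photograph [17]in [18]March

5

The displaced element is "which map" (word 2).
It functions as the direct object of "found", so the gap sits immediately after word 5 ("found").
Base order: Ingrid had found which map when the intern thought that every manager complained about the photograph in March.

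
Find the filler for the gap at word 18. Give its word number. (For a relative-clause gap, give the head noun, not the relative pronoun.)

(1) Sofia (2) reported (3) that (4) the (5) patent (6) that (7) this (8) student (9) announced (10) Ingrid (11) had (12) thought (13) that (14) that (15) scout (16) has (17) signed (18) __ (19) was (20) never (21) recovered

The gap at 18 is the object of "signed", inside a relative clause.
The relative pronoun is "that" (word 6); it is bound by the head noun immediately before it.
Its filler is the head noun "patent", at word 5.

5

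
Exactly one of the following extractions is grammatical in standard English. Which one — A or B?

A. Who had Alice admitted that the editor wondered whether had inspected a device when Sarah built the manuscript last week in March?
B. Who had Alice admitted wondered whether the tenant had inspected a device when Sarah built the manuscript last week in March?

B

In A, the wh-phrase is extracted from inside a wh-island (introduced by "whether"), which blocks movement.
In B, the extraction path crosses only that-complement boundaries, which are transparent.
So B is grammatical.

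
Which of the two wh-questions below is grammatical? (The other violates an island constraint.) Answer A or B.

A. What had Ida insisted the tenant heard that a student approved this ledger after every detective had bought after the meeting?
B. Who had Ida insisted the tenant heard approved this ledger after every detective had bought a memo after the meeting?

B

In A, the wh-phrase is extracted from inside an adjunct island (introduced by "after"), which blocks movement.
In B, the extraction path crosses only that-complement boundaries, which are transparent.
So B is grammatical.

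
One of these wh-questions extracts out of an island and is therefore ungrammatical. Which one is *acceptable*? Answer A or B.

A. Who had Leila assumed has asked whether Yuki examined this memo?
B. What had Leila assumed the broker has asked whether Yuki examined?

In B, the wh-phrase is extracted from inside a wh-island (introduced by "whether"), which blocks movement.
In A, the extraction path crosses only that-complement boundaries, which are transparent.
So A is grammatical.

A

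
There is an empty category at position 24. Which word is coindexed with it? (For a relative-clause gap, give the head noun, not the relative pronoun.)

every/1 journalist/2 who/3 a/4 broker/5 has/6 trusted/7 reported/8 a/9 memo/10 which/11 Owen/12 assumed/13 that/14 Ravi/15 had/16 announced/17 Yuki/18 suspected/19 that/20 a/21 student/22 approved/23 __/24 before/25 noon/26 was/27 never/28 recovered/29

10

The gap at 24 is the object of "approved", inside a relative clause.
The relative pronoun is "which" (word 11); it is bound by the head noun immediately before it.
Its filler is the head noun "memo", at word 10.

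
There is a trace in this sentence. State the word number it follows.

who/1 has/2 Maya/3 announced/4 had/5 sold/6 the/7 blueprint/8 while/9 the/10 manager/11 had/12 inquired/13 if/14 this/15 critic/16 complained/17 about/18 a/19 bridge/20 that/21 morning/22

4

The displaced element is "who" (word 1).
It is linked across 1 clause boundary (Ø).
It functions as the subject of "sold", so the gap sits immediately after word 4 ("announced").
Base order: Maya has announced that who had sold the blueprint while the manager had inquired if this critic complained about a bridge that morning.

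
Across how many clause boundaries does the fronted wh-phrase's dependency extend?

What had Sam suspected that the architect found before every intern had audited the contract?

"what" is extracted from the object of "found".
Boundaries crossed, outermost first: [that] — 1 in total.

1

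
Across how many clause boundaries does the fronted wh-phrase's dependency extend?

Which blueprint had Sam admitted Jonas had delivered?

1

"which blueprint" is extracted from the object of "delivered".
Boundaries crossed, outermost first: [Ø] — 1 in total.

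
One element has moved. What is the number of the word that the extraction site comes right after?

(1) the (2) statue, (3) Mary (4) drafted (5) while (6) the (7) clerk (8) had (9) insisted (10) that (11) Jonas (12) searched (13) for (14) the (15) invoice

4

The displaced element is "the statue" (word 2).
It functions as the direct object of "drafted", so the gap sits immediately after word 4 ("drafted").
Base order: Mary drafted the statue while the clerk had insisted that Jonas searched for the invoice.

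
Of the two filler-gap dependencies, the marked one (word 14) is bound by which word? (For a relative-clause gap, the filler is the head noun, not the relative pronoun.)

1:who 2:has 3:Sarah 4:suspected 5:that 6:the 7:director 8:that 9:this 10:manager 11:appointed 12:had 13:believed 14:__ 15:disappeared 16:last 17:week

The marked gap is the subject of "disappeared".
Its filler is the fronted wh-phrase "who", at word 1.
(The other dependency links word 7 to a gap after word 11.)

1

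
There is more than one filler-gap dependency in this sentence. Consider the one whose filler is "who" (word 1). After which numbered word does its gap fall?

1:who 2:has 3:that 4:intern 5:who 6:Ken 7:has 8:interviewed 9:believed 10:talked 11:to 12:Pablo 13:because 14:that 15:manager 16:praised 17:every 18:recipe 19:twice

The displaced element is "who" (word 1).
It is linked across 1 clause boundary (Ø).
It functions as the subject of "talked", so the gap sits immediately after word 9 ("believed").
Base order: That intern who Ken has interviewed has believed who talked to Pablo because that manager praised every recipe twice.

9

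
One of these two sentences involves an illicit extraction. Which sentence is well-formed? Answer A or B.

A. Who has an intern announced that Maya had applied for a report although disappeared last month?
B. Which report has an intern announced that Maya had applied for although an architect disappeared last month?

In A, the wh-phrase is extracted from inside an adjunct island (introduced by "although"), which blocks movement.
In B, the extraction path crosses only that-complement boundaries, which are transparent.
So B is grammatical.

B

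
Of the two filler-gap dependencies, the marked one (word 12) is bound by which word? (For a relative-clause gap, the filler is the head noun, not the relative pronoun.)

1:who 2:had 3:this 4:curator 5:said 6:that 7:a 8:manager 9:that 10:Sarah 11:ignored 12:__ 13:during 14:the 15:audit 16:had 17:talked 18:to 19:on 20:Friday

8

The marked gap is inside the relative clause, the direct object of "ignored".
Its filler is the head noun "manager" (via "that"), at word 8.
(The other dependency links word 1 to a gap after word 18.)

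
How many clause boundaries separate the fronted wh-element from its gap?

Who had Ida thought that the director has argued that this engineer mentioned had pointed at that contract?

3

"who" is extracted from the subject of "pointed".
Boundaries crossed, outermost first: [that], [that], [Ø] — 3 in total.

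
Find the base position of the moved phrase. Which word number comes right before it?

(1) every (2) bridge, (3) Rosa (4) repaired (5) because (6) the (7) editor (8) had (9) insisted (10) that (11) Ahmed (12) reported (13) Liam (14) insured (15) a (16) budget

The displaced element is "every bridge" (word 2).
It functions as the direct object of "repaired", so the gap sits immediately after word 4 ("repaired").
Base order: Rosa repaired every bridge because the editor had insisted that Ahmed reported Liam insured a budget.

4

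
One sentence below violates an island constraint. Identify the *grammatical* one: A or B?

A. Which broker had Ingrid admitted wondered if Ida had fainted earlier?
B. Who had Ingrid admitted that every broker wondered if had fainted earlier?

A

In B, the wh-phrase is extracted from inside a wh-island (introduced by "if"), which blocks movement.
In A, the extraction path crosses only that-complement boundaries, which are transparent.
So A is grammatical.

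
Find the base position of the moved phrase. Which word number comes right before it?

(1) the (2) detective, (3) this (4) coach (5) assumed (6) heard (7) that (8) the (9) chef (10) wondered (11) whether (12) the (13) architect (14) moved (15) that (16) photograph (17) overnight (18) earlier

The displaced element is "the detective" (word 2).
It is linked across 1 clause boundary (Ø).
It functions as the subject of "heard", so the gap sits immediately after word 5 ("assumed").
Base order: This coach assumed that the detective heard that the chef wondered whether the architect moved that photograph overnight earlier.

5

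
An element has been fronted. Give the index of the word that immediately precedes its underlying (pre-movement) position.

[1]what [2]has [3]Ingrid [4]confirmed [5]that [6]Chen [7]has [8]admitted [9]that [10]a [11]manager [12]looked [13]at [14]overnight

The displaced element is "what" (word 1).
It is linked across 2 clause boundaries (that → that).
It functions as the object of the preposition "at" of "looked", so the gap sits immediately after word 13 ("at").
Base order: Ingrid has confirmed that Chen has admitted that a manager looked at what overnight.

13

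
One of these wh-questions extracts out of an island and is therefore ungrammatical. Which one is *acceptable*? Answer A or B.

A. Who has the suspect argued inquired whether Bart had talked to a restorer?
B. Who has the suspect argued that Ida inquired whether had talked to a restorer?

In B, the wh-phrase is extracted from inside a wh-island (introduced by "whether"), which blocks movement.
In A, the extraction path crosses only that-complement boundaries, which are transparent.
So A is grammatical.

A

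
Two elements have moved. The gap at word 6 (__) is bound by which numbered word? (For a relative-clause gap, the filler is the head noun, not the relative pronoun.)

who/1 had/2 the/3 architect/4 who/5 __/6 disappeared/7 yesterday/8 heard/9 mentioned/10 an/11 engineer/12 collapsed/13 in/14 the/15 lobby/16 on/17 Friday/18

4

The marked gap is inside the relative clause, the subject of "disappeared".
Its filler is the head noun "architect" (via "who"), at word 4.
(The other dependency links word 1 to a gap after word 9.)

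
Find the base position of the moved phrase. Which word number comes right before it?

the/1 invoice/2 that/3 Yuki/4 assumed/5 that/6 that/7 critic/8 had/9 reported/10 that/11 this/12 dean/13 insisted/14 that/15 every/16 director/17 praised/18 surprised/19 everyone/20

18

The displaced element is "the invoice" (word 2).
It is linked across 3 clause boundaries (that → that → that).
It functions as the direct object of "praised", so the gap sits immediately after word 18 ("praised").
Base order: Yuki assumed that that critic had reported that this dean insisted that every director praised the invoice.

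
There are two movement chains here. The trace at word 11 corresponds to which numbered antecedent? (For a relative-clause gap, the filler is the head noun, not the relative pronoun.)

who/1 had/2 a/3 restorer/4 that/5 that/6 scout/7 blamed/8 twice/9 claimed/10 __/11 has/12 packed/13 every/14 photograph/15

1

The marked gap is the subject of "packed".
Its filler is the fronted wh-phrase "who", at word 1.
(The other dependency links word 4 to a gap after word 8.)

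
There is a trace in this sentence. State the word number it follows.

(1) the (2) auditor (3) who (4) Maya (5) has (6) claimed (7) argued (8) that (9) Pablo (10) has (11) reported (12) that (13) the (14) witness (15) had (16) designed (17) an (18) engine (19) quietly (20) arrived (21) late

6

The displaced element is "the auditor" (word 2).
It is linked across 1 clause boundary (Ø).
It functions as the subject of "argued", so the gap sits immediately after word 6 ("claimed").
Base order: Maya has claimed that the auditor argued that Pablo has reported that the witness had designed an engine quietly.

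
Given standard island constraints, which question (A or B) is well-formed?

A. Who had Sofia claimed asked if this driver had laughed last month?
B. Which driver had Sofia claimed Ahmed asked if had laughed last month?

In B, the wh-phrase is extracted from inside a wh-island (introduced by "if"), which blocks movement.
In A, the extraction path crosses only that-complement boundaries, which are transparent.
So A is grammatical.

A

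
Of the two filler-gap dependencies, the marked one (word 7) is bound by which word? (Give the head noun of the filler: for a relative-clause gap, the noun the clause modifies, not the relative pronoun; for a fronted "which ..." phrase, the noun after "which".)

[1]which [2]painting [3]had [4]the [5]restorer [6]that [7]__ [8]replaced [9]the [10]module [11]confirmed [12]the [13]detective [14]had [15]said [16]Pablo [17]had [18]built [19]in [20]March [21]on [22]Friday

5

The marked gap is inside the relative clause, the subject of "replaced".
Its filler is the head noun "restorer" (via "that"), at word 5.
(The other dependency links word 2 to a gap after word 18.)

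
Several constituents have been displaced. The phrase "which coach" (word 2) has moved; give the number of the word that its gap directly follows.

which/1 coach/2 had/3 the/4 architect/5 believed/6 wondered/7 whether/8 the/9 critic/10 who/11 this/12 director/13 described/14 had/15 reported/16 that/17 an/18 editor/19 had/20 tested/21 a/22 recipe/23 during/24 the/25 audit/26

6

The displaced element is "which coach" (word 2).
It is linked across 1 clause boundary (Ø).
It functions as the subject of "wondered", so the gap sits immediately after word 6 ("believed").
Base order: The architect had believed that which coach wondered whether the critic who this director described had reported that an editor had tested a recipe during the audit.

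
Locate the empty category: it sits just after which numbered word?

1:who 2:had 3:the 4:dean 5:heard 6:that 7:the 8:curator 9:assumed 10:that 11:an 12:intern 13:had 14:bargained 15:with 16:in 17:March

15

The displaced element is "who" (word 1).
It is linked across 2 clause boundaries (that → that).
It functions as the object of the preposition "with" of "bargained", so the gap sits immediately after word 15 ("with").
Base order: The dean had heard that the curator assumed that an intern had bargained with who in March.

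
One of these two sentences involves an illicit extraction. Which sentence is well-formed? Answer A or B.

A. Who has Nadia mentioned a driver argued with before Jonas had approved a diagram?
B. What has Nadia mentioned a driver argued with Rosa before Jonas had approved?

In B, the wh-phrase is extracted from inside an adjunct island (introduced by "before"), which blocks movement.
In A, the extraction path crosses only that-complement boundaries, which are transparent.
So A is grammatical.

A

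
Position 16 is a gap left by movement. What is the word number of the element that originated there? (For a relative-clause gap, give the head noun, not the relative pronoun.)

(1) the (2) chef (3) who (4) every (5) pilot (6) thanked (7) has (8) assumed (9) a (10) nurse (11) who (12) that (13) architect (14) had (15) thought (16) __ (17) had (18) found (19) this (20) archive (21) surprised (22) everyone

The gap at 16 is the subject of "found", inside a relative clause.
The relative pronoun is "who" (word 11); it is bound by the head noun immediately before it.
Its filler is the head noun "nurse", at word 10.

10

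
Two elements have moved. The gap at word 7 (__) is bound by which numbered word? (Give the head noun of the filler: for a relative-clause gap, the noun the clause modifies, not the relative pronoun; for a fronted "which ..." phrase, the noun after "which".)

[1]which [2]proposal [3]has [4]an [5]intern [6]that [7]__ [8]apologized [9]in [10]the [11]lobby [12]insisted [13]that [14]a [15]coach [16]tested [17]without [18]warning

The marked gap is inside the relative clause, the subject of "apologized".
Its filler is the head noun "intern" (via "that"), at word 5.
(The other dependency links word 2 to a gap after word 16.)

5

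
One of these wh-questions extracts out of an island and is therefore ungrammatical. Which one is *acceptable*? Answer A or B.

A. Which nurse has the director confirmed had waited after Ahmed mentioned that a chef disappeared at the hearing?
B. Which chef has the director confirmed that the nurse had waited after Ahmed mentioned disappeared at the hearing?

In B, the wh-phrase is extracted from inside an adjunct island (introduced by "after"), which blocks movement.
In A, the extraction path crosses only that-complement boundaries, which are transparent.
So A is grammatical.

A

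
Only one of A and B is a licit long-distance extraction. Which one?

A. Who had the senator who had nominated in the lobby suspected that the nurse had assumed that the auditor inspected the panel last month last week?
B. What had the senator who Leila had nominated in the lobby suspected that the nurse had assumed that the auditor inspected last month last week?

In A, the wh-phrase is extracted from inside a complex-NP island (relative clause) (introduced by "who"), which blocks movement.
In B, the extraction path crosses only that-complement boundaries, which are transparent.
So B is grammatical.

B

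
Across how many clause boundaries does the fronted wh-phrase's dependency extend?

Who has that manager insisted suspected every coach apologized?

1

"who" is extracted from the subject of "suspected".
Boundaries crossed, outermost first: [Ø] — 1 in total.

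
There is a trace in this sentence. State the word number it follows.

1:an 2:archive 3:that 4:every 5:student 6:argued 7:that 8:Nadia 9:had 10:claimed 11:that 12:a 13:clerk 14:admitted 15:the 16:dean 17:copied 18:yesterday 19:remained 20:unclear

17

The displaced element is "an archive" (word 2).
It is linked across 3 clause boundaries (that → that → Ø).
It functions as the direct object of "copied", so the gap sits immediately after word 17 ("copied").
Base order: Every student argued that Nadia had claimed that a clerk admitted the dean copied an archive yesterday.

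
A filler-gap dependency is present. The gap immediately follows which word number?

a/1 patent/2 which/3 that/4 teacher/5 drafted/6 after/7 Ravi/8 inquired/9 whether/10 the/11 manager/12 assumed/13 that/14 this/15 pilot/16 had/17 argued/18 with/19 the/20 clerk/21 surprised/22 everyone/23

The displaced element is "a patent" (word 2).
It functions as the direct object of "drafted", so the gap sits immediately after word 6 ("drafted").
Base order: That teacher drafted a patent after Ravi inquired whether the manager assumed that this pilot had argued with the clerk.

6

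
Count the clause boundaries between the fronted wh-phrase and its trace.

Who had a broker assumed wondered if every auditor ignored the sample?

"who" is extracted from the subject of "wondered".
Boundaries crossed, outermost first: [Ø] — 1 in total.

1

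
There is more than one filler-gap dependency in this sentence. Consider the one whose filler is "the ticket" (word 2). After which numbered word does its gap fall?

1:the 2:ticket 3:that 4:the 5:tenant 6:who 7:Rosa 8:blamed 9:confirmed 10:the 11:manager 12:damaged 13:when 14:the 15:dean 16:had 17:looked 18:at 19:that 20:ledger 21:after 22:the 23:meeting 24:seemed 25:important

The displaced element is "the ticket" (word 2).
It is linked across 1 clause boundary (Ø).
It functions as the direct object of "damaged", so the gap sits immediately after word 12 ("damaged").
Base order: The tenant who Rosa blamed confirmed the manager damaged the ticket when the dean had looked at that ledger after the meeting.

12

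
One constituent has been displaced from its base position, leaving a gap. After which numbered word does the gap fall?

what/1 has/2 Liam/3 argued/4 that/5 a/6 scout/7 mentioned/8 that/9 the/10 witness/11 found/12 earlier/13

The displaced element is "what" (word 1).
It is linked across 2 clause boundaries (that → that).
It functions as the direct object of "found", so the gap sits immediately after word 12 ("found").
Base order: Liam has argued that a scout mentioned that the witness found what earlier.

12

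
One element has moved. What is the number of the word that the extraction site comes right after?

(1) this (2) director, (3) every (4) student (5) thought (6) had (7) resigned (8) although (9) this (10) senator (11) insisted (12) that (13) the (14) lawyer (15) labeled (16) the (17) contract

The displaced element is "this director" (word 2).
It is linked across 1 clause boundary (Ø).
It functions as the subject of "resigned", so the gap sits immediately after word 5 ("thought").
Base order: Every student thought that this director had resigned although this senator insisted that the lawyer labeled the contract.

5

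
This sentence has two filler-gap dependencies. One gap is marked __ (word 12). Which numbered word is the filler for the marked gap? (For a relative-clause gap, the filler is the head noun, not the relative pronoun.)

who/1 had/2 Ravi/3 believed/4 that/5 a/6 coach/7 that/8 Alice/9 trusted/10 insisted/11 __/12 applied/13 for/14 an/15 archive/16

The marked gap is the subject of "applied".
Its filler is the fronted wh-phrase "who", at word 1.
(The other dependency links word 7 to a gap after word 10.)

1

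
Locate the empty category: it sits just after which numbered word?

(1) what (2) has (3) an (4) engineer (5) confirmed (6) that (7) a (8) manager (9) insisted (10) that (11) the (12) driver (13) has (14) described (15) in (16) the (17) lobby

14

The displaced element is "what" (word 1).
It is linked across 2 clause boundaries (that → that).
It functions as the direct object of "described", so the gap sits immediately after word 14 ("described").
Base order: An engineer has confirmed that a manager insisted that the driver has described what in the lobby.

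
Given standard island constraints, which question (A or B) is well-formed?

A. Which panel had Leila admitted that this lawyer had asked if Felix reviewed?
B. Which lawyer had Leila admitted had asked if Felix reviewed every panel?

In A, the wh-phrase is extracted from inside a wh-island (introduced by "if"), which blocks movement.
In B, the extraction path crosses only that-complement boundaries, which are transparent.
So B is grammatical.

B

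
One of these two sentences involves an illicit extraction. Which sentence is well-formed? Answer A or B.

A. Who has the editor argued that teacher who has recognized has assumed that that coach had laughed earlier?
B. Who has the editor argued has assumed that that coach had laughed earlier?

In A, the wh-phrase is extracted from inside a complex-NP island (relative clause) (introduced by "who"), which blocks movement.
In B, the extraction path crosses only that-complement boundaries, which are transparent.
So B is grammatical.

B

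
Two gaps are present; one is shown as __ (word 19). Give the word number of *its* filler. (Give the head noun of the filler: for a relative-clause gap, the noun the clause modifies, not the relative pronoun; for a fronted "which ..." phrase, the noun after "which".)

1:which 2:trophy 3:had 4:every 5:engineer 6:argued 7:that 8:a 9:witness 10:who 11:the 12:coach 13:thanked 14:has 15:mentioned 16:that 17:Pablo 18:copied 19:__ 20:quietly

The marked gap is the direct object of "copied".
Its filler is the fronted wh-phrase "which trophy", at word 2.
(The other dependency links word 9 to a gap after word 13.)

2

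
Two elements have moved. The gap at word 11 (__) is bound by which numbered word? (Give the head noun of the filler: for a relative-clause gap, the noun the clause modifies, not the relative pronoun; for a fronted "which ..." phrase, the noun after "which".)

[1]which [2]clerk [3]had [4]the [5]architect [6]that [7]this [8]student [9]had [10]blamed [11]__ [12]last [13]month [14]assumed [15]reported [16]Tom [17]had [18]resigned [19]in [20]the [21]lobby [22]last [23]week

5

The marked gap is inside the relative clause, the direct object of "blamed".
Its filler is the head noun "architect" (via "that"), at word 5.
(The other dependency links word 2 to a gap after word 14.)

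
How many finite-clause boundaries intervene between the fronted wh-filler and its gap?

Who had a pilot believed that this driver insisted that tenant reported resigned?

"who" is extracted from the subject of "resigned".
Boundaries crossed, outermost first: [that], [Ø], [Ø] — 3 in total.

3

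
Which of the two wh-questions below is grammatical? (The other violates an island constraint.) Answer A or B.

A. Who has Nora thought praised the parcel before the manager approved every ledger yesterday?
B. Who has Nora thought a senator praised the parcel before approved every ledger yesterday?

A

In B, the wh-phrase is extracted from inside an adjunct island (introduced by "before"), which blocks movement.
In A, the extraction path crosses only that-complement boundaries, which are transparent.
So A is grammatical.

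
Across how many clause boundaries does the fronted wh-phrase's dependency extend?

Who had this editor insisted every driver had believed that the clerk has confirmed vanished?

3

"who" is extracted from the subject of "vanished".
Boundaries crossed, outermost first: [Ø], [that], [Ø] — 3 in total.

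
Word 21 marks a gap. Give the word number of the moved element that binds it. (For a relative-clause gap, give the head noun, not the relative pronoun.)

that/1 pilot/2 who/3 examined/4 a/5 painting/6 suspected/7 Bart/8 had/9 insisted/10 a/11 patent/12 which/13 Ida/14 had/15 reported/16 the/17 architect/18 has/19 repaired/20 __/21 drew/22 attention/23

The gap at 21 is the object of "repaired", inside a relative clause.
The relative pronoun is "which" (word 13); it is bound by the head noun immediately before it.
Its filler is the head noun "patent", at word 12.

12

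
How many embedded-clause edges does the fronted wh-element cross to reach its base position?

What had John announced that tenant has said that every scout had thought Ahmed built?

3

"what" is extracted from the object of "built".
Boundaries crossed, outermost first: [Ø], [that], [Ø] — 3 in total.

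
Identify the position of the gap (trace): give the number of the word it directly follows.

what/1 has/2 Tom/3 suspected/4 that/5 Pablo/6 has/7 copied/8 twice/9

The displaced element is "what" (word 1).
It is linked across 1 clause boundary (that).
It functions as the direct object of "copied", so the gap sits immediately after word 8 ("copied").
Base order: Tom has suspected that Pablo has copied what twice.

8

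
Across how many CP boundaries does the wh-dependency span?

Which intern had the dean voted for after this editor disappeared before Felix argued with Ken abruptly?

"which intern" originates inside the matrix clause — no clause boundary is crossed.

0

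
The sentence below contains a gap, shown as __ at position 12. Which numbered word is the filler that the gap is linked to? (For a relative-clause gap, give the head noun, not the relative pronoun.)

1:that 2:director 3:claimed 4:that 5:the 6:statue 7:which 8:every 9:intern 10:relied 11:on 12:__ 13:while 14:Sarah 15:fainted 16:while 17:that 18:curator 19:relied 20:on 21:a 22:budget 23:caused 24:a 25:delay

6

The gap at 12 is the prepositional object of "relied", inside a relative clause.
The relative pronoun is "which" (word 7); it is bound by the head noun immediately before it.
Its filler is the head noun "statue", at word 6.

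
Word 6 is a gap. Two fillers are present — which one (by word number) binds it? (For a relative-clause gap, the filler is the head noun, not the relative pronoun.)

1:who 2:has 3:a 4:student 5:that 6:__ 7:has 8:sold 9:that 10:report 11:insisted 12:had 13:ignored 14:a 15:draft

4

The marked gap is inside the relative clause, the subject of "sold".
Its filler is the head noun "student" (via "that"), at word 4.
(The other dependency links word 1 to a gap after word 11.)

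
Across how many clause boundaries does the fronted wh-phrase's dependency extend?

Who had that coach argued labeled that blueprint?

"who" is extracted from the subject of "labeled".
Boundaries crossed, outermost first: [Ø] — 1 in total.

1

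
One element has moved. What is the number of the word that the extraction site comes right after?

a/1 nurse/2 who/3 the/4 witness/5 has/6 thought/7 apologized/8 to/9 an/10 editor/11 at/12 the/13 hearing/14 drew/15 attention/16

7

The displaced element is "a nurse" (word 2).
It is linked across 1 clause boundary (Ø).
It functions as the subject of "apologized", so the gap sits immediately after word 7 ("thought").
Base order: The witness has thought that a nurse apologized to an editor at the hearing.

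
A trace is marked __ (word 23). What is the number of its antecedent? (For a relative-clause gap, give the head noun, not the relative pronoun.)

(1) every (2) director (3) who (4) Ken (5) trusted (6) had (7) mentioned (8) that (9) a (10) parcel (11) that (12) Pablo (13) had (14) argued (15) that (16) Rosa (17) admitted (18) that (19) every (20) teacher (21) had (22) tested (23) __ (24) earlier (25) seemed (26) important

The gap at 23 is the object of "tested", inside a relative clause.
The relative pronoun is "that" (word 11); it is bound by the head noun immediately before it.
Its filler is the head noun "parcel", at word 10.

10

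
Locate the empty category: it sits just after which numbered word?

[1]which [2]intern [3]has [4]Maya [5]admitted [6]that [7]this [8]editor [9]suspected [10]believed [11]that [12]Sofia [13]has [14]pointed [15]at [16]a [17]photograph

9

The displaced element is "which intern" (word 2).
It is linked across 2 clause boundaries (that → Ø).
It functions as the subject of "believed", so the gap sits immediately after word 9 ("suspected").
Base order: Maya has admitted that this editor suspected that which intern believed that Sofia has pointed at a photograph.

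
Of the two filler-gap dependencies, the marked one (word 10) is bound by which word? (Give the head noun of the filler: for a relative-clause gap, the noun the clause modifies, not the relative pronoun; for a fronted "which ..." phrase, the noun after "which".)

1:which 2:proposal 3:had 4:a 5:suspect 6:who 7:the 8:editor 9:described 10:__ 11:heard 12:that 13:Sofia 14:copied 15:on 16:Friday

The marked gap is inside the relative clause, the direct object of "described".
Its filler is the head noun "suspect" (via "who"), at word 5.
(The other dependency links word 2 to a gap after word 14.)

5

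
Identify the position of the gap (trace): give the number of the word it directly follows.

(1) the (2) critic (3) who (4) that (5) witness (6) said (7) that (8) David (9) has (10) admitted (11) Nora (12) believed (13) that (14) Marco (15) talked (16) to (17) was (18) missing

16

The displaced element is "the critic" (word 2).
It is linked across 3 clause boundaries (that → Ø → that).
It functions as the object of the preposition "to" of "talked", so the gap sits immediately after word 16 ("to").
Base order: That witness said that David has admitted Nora believed that Marco talked to the critic.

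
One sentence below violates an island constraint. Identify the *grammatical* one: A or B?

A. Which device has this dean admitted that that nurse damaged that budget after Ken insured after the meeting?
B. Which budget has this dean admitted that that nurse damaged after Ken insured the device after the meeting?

B

In A, the wh-phrase is extracted from inside an adjunct island (introduced by "after"), which blocks movement.
In B, the extraction path crosses only that-complement boundaries, which are transparent.
So B is grammatical.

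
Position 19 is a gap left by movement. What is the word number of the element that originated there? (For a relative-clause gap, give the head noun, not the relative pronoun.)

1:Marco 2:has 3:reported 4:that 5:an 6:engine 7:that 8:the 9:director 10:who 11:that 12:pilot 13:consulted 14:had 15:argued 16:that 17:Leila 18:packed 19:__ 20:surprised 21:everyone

6

The gap at 19 is the object of "packed", inside a relative clause.
The relative pronoun is "that" (word 7); it is bound by the head noun immediately before it.
Its filler is the head noun "engine", at word 6.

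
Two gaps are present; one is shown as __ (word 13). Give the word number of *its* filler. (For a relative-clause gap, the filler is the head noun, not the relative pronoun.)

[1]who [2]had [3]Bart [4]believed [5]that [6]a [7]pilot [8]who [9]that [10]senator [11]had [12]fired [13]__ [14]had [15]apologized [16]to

7

The marked gap is inside the relative clause, the direct object of "fired".
Its filler is the head noun "pilot" (via "who"), at word 7.
(The other dependency links word 1 to a gap after word 16.)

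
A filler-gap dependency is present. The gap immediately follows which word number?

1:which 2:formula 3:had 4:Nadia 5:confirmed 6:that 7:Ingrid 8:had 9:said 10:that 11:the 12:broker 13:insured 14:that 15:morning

The displaced element is "which formula" (word 2).
It is linked across 2 clause boundaries (that → that).
It functions as the direct object of "insured", so the gap sits immediately after word 13 ("insured").
Base order: Nadia had confirmed that Ingrid had said that the broker insured which formula that morning.

13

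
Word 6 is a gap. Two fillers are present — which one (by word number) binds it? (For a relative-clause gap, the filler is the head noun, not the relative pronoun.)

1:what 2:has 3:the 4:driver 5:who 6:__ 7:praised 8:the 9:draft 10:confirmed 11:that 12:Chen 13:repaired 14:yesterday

The marked gap is inside the relative clause, the subject of "praised".
Its filler is the head noun "driver" (via "who"), at word 4.
(The other dependency links word 1 to a gap after word 13.)

4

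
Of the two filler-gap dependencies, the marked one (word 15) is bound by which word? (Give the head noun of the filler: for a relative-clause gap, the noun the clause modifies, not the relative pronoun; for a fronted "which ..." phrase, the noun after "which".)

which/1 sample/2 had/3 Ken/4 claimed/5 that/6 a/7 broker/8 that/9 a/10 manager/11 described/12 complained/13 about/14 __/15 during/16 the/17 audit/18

2

The marked gap is the object of the preposition "about" of "complained".
Its filler is the fronted wh-phrase "which sample", at word 2.
(The other dependency links word 8 to a gap after word 12.)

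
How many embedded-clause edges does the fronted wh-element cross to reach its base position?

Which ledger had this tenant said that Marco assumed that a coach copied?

2

"which ledger" is extracted from the object of "copied".
Boundaries crossed, outermost first: [that], [that] — 2 in total.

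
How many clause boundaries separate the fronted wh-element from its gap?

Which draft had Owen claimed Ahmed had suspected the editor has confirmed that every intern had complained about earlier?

"which draft" is extracted from the PP object of "complained".
Boundaries crossed, outermost first: [Ø], [Ø], [that] — 3 in total.

3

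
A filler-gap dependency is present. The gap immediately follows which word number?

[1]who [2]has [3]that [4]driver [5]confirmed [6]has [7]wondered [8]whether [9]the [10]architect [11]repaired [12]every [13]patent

5

The displaced element is "who" (word 1).
It is linked across 1 clause boundary (Ø).
It functions as the subject of "wondered", so the gap sits immediately after word 5 ("confirmed").
Base order: That driver has confirmed that who has wondered whether the architect repaired every patent.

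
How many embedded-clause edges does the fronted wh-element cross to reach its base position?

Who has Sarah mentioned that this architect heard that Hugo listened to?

"who" is extracted from the PP object of "listened".
Boundaries crossed, outermost first: [that], [that] — 2 in total.

2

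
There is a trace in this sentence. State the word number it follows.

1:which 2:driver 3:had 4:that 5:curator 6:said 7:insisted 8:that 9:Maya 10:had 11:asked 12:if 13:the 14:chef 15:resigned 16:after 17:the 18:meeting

6

The displaced element is "which driver" (word 2).
It is linked across 1 clause boundary (Ø).
It functions as the subject of "insisted", so the gap sits immediately after word 6 ("said").
Base order: That curator had said which driver insisted that Maya had asked if the chef resigned after the meeting.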